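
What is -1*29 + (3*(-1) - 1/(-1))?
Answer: -31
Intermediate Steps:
-1*29 + (3*(-1) - 1/(-1)) = -29 + (-3 - 1*(-1)) = -29 + (-3 + 1) = -29 - 2 = -31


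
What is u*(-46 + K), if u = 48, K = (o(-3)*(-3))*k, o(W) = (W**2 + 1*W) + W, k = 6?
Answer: -4800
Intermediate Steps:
o(W) = W**2 + 2*W (o(W) = (W**2 + W) + W = (W + W**2) + W = W**2 + 2*W)
K = -54 (K = (-3*(2 - 3)*(-3))*6 = (-3*(-1)*(-3))*6 = (3*(-3))*6 = -9*6 = -54)
u*(-46 + K) = 48*(-46 - 54) = 48*(-100) = -4800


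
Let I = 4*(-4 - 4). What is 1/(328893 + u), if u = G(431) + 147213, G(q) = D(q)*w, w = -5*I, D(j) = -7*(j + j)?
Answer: -1/489334 ≈ -2.0436e-6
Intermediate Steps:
I = -32 (I = 4*(-8) = -32)
D(j) = -14*j
w = 160 (w = -5*(-32) = 160)
G(q) = -2240*q (G(q) = -14*q*160 = -2240*q)
u = -818227 (u = -2240*431 + 147213 = -965440 + 147213 = -818227)
1/(328893 + u) = 1/(328893 - 818227) = 1/(-489334) = -1/489334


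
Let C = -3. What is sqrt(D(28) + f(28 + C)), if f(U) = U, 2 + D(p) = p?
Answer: sqrt(51) ≈ 7.1414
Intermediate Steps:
D(p) = -2 + p
sqrt(D(28) + f(28 + C)) = sqrt((-2 + 28) + (28 - 3)) = sqrt(26 + 25) = sqrt(51)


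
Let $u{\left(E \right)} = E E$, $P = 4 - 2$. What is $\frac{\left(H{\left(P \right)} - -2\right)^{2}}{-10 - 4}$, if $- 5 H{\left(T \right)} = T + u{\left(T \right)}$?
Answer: $- \frac{8}{175} \approx -0.045714$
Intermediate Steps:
$P = 2$
$u{\left(E \right)} = E^{2}$
$H{\left(T \right)} = - \frac{T}{5} - \frac{T^{2}}{5}$ ($H{\left(T \right)} = - \frac{T + T^{2}}{5} = - \frac{T}{5} - \frac{T^{2}}{5}$)
$\frac{\left(H{\left(P \right)} - -2\right)^{2}}{-10 - 4} = \frac{\left(\frac{1}{5} \cdot 2 \left(-1 - 2\right) - -2\right)^{2}}{-10 - 4} = \frac{\left(\frac{1}{5} \cdot 2 \left(-1 - 2\right) + \left(-6 + 8\right)\right)^{2}}{-14} = - \frac{\left(\frac{1}{5} \cdot 2 \left(-3\right) + 2\right)^{2}}{14} = - \frac{\left(- \frac{6}{5} + 2\right)^{2}}{14} = - \frac{\left(\frac{4}{5}\right)^{2}}{14} = \left(- \frac{1}{14}\right) \frac{16}{25} = - \frac{8}{175}$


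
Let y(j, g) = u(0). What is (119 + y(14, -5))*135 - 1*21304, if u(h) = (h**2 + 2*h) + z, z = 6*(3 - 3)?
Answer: -5239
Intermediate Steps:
z = 0 (z = 6*0 = 0)
u(h) = h**2 + 2*h (u(h) = (h**2 + 2*h) + 0 = h**2 + 2*h)
y(j, g) = 0 (y(j, g) = 0*(2 + 0) = 0*2 = 0)
(119 + y(14, -5))*135 - 1*21304 = (119 + 0)*135 - 1*21304 = 119*135 - 21304 = 16065 - 21304 = -5239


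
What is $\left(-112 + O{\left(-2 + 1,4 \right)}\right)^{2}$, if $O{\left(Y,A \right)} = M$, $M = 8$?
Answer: $10816$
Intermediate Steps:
$O{\left(Y,A \right)} = 8$
$\left(-112 + O{\left(-2 + 1,4 \right)}\right)^{2} = \left(-112 + 8\right)^{2} = \left(-104\right)^{2} = 10816$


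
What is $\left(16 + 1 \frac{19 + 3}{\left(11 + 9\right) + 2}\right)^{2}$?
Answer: $289$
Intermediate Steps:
$\left(16 + 1 \frac{19 + 3}{\left(11 + 9\right) + 2}\right)^{2} = \left(16 + 1 \frac{22}{20 + 2}\right)^{2} = \left(16 + 1 \cdot \frac{22}{22}\right)^{2} = \left(16 + 1 \cdot 22 \cdot \frac{1}{22}\right)^{2} = \left(16 + 1 \cdot 1\right)^{2} = \left(16 + 1\right)^{2} = 17^{2} = 289$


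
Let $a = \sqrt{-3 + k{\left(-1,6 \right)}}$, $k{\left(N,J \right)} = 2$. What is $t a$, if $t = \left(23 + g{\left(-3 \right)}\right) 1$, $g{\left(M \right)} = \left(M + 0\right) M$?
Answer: $32 i \approx 32.0 i$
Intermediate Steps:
$g{\left(M \right)} = M^{2}$ ($g{\left(M \right)} = M M = M^{2}$)
$a = i$ ($a = \sqrt{-3 + 2} = \sqrt{-1} = i \approx 1.0 i$)
$t = 32$ ($t = \left(23 + \left(-3\right)^{2}\right) 1 = \left(23 + 9\right) 1 = 32 \cdot 1 = 32$)
$t a = 32 i$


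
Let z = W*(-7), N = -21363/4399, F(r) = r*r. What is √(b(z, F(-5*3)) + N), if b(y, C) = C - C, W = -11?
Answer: I*√93975837/4399 ≈ 2.2037*I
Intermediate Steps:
F(r) = r²
N = -21363/4399 (N = -21363*1/4399 = -21363/4399 ≈ -4.8563)
z = 77 (z = -11*(-7) = 77)
b(y, C) = 0
√(b(z, F(-5*3)) + N) = √(0 - 21363/4399) = √(-21363/4399) = I*√93975837/4399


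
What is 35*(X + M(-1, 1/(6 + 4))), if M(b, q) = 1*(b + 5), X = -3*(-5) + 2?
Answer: 735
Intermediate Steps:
X = 17 (X = 15 + 2 = 17)
M(b, q) = 5 + b (M(b, q) = 1*(5 + b) = 5 + b)
35*(X + M(-1, 1/(6 + 4))) = 35*(17 + (5 - 1)) = 35*(17 + 4) = 35*21 = 735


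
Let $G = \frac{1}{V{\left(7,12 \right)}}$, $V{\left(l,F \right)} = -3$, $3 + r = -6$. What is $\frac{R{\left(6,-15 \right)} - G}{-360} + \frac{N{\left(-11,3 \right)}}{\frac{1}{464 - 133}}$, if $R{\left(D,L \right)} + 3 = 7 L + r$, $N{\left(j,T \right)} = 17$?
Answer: $\frac{607751}{108} \approx 5627.3$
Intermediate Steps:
$r = -9$ ($r = -3 - 6 = -9$)
$R{\left(D,L \right)} = -12 + 7 L$ ($R{\left(D,L \right)} = -3 + \left(7 L - 9\right) = -3 + \left(-9 + 7 L\right) = -12 + 7 L$)
$G = - \frac{1}{3}$ ($G = \frac{1}{-3} = - \frac{1}{3} \approx -0.33333$)
$\frac{R{\left(6,-15 \right)} - G}{-360} + \frac{N{\left(-11,3 \right)}}{\frac{1}{464 - 133}} = \frac{\left(-12 + 7 \left(-15\right)\right) - - \frac{1}{3}}{-360} + \frac{17}{\frac{1}{464 - 133}} = \left(\left(-12 - 105\right) + \frac{1}{3}\right) \left(- \frac{1}{360}\right) + \frac{17}{\frac{1}{331}} = \left(-117 + \frac{1}{3}\right) \left(- \frac{1}{360}\right) + 17 \frac{1}{\frac{1}{331}} = \left(- \frac{350}{3}\right) \left(- \frac{1}{360}\right) + 17 \cdot 331 = \frac{35}{108} + 5627 = \frac{607751}{108}$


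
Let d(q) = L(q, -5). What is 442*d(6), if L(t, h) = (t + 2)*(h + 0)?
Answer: -17680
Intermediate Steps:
L(t, h) = h*(2 + t) (L(t, h) = (2 + t)*h = h*(2 + t))
d(q) = -10 - 5*q (d(q) = -5*(2 + q) = -10 - 5*q)
442*d(6) = 442*(-10 - 5*6) = 442*(-10 - 30) = 442*(-40) = -17680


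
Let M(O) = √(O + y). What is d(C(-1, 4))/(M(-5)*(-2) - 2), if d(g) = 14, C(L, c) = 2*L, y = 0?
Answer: 7*I/(√5 - I) ≈ -1.1667 + 2.6087*I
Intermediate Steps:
M(O) = √O (M(O) = √(O + 0) = √O)
d(C(-1, 4))/(M(-5)*(-2) - 2) = 14/(√(-5)*(-2) - 2) = 14/((I*√5)*(-2) - 2) = 14/(-2*I*√5 - 2) = 14/(-2 - 2*I*√5)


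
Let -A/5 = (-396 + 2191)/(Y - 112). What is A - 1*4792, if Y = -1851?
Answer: -9397721/1963 ≈ -4787.4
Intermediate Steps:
A = 8975/1963 (A = -5*(-396 + 2191)/(-1851 - 112) = -8975/(-1963) = -8975*(-1)/1963 = -5*(-1795/1963) = 8975/1963 ≈ 4.5721)
A - 1*4792 = 8975/1963 - 1*4792 = 8975/1963 - 4792 = -9397721/1963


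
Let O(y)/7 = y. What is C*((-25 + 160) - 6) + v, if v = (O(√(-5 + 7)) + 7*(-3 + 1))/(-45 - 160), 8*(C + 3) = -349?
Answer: -9863873/1640 - 7*√2/205 ≈ -6014.6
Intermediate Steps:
C = -373/8 (C = -3 + (⅛)*(-349) = -3 - 349/8 = -373/8 ≈ -46.625)
O(y) = 7*y
v = 14/205 - 7*√2/205 (v = (7*√(-5 + 7) + 7*(-3 + 1))/(-45 - 160) = (7*√2 + 7*(-2))/(-205) = (7*√2 - 14)*(-1/205) = (-14 + 7*√2)*(-1/205) = 14/205 - 7*√2/205 ≈ 0.020002)
C*((-25 + 160) - 6) + v = -373*((-25 + 160) - 6)/8 + (14/205 - 7*√2/205) = -373*(135 - 6)/8 + (14/205 - 7*√2/205) = -373/8*129 + (14/205 - 7*√2/205) = -48117/8 + (14/205 - 7*√2/205) = -9863873/1640 - 7*√2/205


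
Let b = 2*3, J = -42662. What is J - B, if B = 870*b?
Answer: -47882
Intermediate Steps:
b = 6
B = 5220 (B = 870*6 = 5220)
J - B = -42662 - 1*5220 = -42662 - 5220 = -47882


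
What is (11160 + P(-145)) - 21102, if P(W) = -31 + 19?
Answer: -9954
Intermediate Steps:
P(W) = -12
(11160 + P(-145)) - 21102 = (11160 - 12) - 21102 = 11148 - 21102 = -9954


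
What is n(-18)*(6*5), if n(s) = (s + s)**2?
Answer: 38880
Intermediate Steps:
n(s) = 4*s**2 (n(s) = (2*s)**2 = 4*s**2)
n(-18)*(6*5) = (4*(-18)**2)*(6*5) = (4*324)*30 = 1296*30 = 38880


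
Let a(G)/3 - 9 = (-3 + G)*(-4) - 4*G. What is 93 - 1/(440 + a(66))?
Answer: 100534/1081 ≈ 93.001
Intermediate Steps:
a(G) = 63 - 24*G (a(G) = 27 + 3*((-3 + G)*(-4) - 4*G) = 27 + 3*((12 - 4*G) - 4*G) = 27 + 3*(12 - 8*G) = 27 + (36 - 24*G) = 63 - 24*G)
93 - 1/(440 + a(66)) = 93 - 1/(440 + (63 - 24*66)) = 93 - 1/(440 + (63 - 1584)) = 93 - 1/(440 - 1521) = 93 - 1/(-1081) = 93 - 1*(-1/1081) = 93 + 1/1081 = 100534/1081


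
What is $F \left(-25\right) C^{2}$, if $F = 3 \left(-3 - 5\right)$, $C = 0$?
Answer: $0$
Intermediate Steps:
$F = -24$ ($F = 3 \left(-8\right) = -24$)
$F \left(-25\right) C^{2} = \left(-24\right) \left(-25\right) 0^{2} = 600 \cdot 0 = 0$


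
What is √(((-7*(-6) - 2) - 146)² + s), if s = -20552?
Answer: 2*I*√2329 ≈ 96.519*I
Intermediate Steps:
√(((-7*(-6) - 2) - 146)² + s) = √(((-7*(-6) - 2) - 146)² - 20552) = √(((42 - 2) - 146)² - 20552) = √((40 - 146)² - 20552) = √((-106)² - 20552) = √(11236 - 20552) = √(-9316) = 2*I*√2329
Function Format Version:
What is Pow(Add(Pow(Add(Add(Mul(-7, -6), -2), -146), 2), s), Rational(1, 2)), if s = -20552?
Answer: Mul(2, I, Pow(2329, Rational(1, 2))) ≈ Mul(96.519, I)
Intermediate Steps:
Pow(Add(Pow(Add(Add(Mul(-7, -6), -2), -146), 2), s), Rational(1, 2)) = Pow(Add(Pow(Add(Add(Mul(-7, -6), -2), -146), 2), -20552), Rational(1, 2)) = Pow(Add(Pow(Add(Add(42, -2), -146), 2), -20552), Rational(1, 2)) = Pow(Add(Pow(Add(40, -146), 2), -20552), Rational(1, 2)) = Pow(Add(Pow(-106, 2), -20552), Rational(1, 2)) = Pow(Add(11236, -20552), Rational(1, 2)) = Pow(-9316, Rational(1, 2)) = Mul(2, I, Pow(2329, Rational(1, 2)))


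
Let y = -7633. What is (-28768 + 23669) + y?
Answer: -12732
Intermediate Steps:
(-28768 + 23669) + y = (-28768 + 23669) - 7633 = -5099 - 7633 = -12732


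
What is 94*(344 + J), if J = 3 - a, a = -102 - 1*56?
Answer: 47470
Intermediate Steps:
a = -158 (a = -102 - 56 = -158)
J = 161 (J = 3 - 1*(-158) = 3 + 158 = 161)
94*(344 + J) = 94*(344 + 161) = 94*505 = 47470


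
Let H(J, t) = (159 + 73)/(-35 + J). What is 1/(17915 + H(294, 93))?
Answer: 259/4640217 ≈ 5.5816e-5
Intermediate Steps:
H(J, t) = 232/(-35 + J)
1/(17915 + H(294, 93)) = 1/(17915 + 232/(-35 + 294)) = 1/(17915 + 232/259) = 1/(4640217/259) = 259/4640217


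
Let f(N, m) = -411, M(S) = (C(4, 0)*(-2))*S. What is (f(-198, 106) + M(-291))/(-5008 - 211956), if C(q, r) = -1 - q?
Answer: 3321/216964 ≈ 0.015307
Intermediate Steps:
M(S) = 10*S (M(S) = ((-1 - 1*4)*(-2))*S = ((-1 - 4)*(-2))*S = (-5*(-2))*S = 10*S)
(f(-198, 106) + M(-291))/(-5008 - 211956) = (-411 + 10*(-291))/(-5008 - 211956) = (-411 - 2910)/(-216964) = -3321*(-1/216964) = 3321/216964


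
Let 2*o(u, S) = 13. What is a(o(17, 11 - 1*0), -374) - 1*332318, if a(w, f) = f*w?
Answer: -334749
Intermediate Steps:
o(u, S) = 13/2 (o(u, S) = (1/2)*13 = 13/2)
a(o(17, 11 - 1*0), -374) - 1*332318 = -374*13/2 - 1*332318 = -2431 - 332318 = -334749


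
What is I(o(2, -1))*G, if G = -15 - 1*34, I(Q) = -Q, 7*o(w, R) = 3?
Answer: 21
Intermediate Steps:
o(w, R) = 3/7 (o(w, R) = (⅐)*3 = 3/7)
G = -49 (G = -15 - 34 = -49)
I(o(2, -1))*G = -1*3/7*(-49) = -3/7*(-49) = 21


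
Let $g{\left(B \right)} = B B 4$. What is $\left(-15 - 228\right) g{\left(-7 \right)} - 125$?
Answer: $-47753$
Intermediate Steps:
$g{\left(B \right)} = 4 B^{2}$ ($g{\left(B \right)} = B^{2} \cdot 4 = 4 B^{2}$)
$\left(-15 - 228\right) g{\left(-7 \right)} - 125 = \left(-15 - 228\right) 4 \left(-7\right)^{2} - 125 = \left(-15 - 228\right) 4 \cdot 49 - 125 = \left(-243\right) 196 - 125 = -47628 - 125 = -47753$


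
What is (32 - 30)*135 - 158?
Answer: 112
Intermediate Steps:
(32 - 30)*135 - 158 = 2*135 - 158 = 270 - 158 = 112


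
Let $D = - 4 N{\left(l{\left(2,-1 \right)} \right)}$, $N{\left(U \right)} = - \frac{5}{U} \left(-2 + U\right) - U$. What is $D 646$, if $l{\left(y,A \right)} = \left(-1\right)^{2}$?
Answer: $-10336$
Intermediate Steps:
$l{\left(y,A \right)} = 1$
$N{\left(U \right)} = - U - \frac{5 \left(-2 + U\right)}{U}$ ($N{\left(U \right)} = - \frac{5 \left(-2 + U\right)}{U} - U = - U - \frac{5 \left(-2 + U\right)}{U}$)
$D = -16$ ($D = - 4 \left(-5 - 1 + \frac{10}{1}\right) = - 4 \left(-5 - 1 + 10 \cdot 1\right) = - 4 \left(-5 - 1 + 10\right) = \left(-4\right) 4 = -16$)
$D 646 = \left(-16\right) 646 = -10336$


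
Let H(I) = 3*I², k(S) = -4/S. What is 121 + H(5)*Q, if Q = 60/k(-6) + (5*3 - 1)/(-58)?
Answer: 198734/29 ≈ 6852.9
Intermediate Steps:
Q = 2603/29 (Q = 60/((-4/(-6))) + (5*3 - 1)/(-58) = 60/((-4*(-⅙))) + (15 - 1)*(-1/58) = 60/(⅔) + 14*(-1/58) = 60*(3/2) - 7/29 = 90 - 7/29 = 2603/29 ≈ 89.759)
121 + H(5)*Q = 121 + (3*5²)*(2603/29) = 121 + (3*25)*(2603/29) = 121 + 75*(2603/29) = 121 + 195225/29 = 198734/29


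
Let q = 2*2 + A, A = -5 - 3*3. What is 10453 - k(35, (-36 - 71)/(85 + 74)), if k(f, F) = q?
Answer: 10463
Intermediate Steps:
A = -14 (A = -5 - 9 = -14)
q = -10 (q = 2*2 - 14 = 4 - 14 = -10)
k(f, F) = -10
10453 - k(35, (-36 - 71)/(85 + 74)) = 10453 - 1*(-10) = 10453 + 10 = 10463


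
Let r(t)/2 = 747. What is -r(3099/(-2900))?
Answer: -1494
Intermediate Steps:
r(t) = 1494 (r(t) = 2*747 = 1494)
-r(3099/(-2900)) = -1*1494 = -1494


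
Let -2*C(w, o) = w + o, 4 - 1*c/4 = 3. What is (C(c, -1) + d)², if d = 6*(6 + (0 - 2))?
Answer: 2025/4 ≈ 506.25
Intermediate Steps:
c = 4 (c = 16 - 4*3 = 16 - 12 = 4)
C(w, o) = -o/2 - w/2 (C(w, o) = -(w + o)/2 = -(o + w)/2 = -o/2 - w/2)
d = 24 (d = 6*(6 - 2) = 6*4 = 24)
(C(c, -1) + d)² = ((-½*(-1) - ½*4) + 24)² = ((½ - 2) + 24)² = (-3/2 + 24)² = (45/2)² = 2025/4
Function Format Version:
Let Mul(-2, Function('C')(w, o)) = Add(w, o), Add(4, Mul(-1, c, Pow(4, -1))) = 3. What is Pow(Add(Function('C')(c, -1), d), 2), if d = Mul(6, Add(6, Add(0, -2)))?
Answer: Rational(2025, 4) ≈ 506.25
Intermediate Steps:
c = 4 (c = Add(16, Mul(-4, 3)) = Add(16, -12) = 4)
Function('C')(w, o) = Add(Mul(Rational(-1, 2), o), Mul(Rational(-1, 2), w)) (Function('C')(w, o) = Mul(Rational(-1, 2), Add(w, o)) = Mul(Rational(-1, 2), Add(o, w)) = Add(Mul(Rational(-1, 2), o), Mul(Rational(-1, 2), w)))
d = 24 (d = Mul(6, Add(6, -2)) = Mul(6, 4) = 24)
Pow(Add(Function('C')(c, -1), d), 2) = Pow(Add(Add(Mul(Rational(-1, 2), -1), Mul(Rational(-1, 2), 4)), 24), 2) = Pow(Add(Add(Rational(1, 2), -2), 24), 2) = Pow(Add(Rational(-3, 2), 24), 2) = Pow(Rational(45, 2), 2) = Rational(2025, 4)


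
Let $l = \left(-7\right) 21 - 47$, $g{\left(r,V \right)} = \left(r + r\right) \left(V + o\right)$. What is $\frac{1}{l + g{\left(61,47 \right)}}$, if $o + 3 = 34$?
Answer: $\frac{1}{9322} \approx 0.00010727$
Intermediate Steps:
$o = 31$ ($o = -3 + 34 = 31$)
$g{\left(r,V \right)} = 2 r \left(31 + V\right)$ ($g{\left(r,V \right)} = \left(r + r\right) \left(V + 31\right) = 2 r \left(31 + V\right)$)
$l = -194$ ($l = -147 - 47 = -194$)
$\frac{1}{l + g{\left(61,47 \right)}} = \frac{1}{-194 + 2 \cdot 61 \left(31 + 47\right)} = \frac{1}{-194 + 2 \cdot 61 \cdot 78} = \frac{1}{-194 + 9516} = \frac{1}{9322}$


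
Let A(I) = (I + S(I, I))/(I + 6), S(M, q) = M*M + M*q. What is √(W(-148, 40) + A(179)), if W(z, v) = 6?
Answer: √12093635/185 ≈ 18.798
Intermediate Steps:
S(M, q) = M² + M*q
A(I) = (I + 2*I²)/(6 + I) (A(I) = (I + I*(I + I))/(I + 6) = (I + I*(2*I))/(6 + I) = (I + 2*I²)/(6 + I))
√(W(-148, 40) + A(179)) = √(6 + 179*(1 + 2*179)/(6 + 179)) = √(6 + 179*(1 + 358)/185) = √(6 + 179*(1/185)*359) = √(6 + 64261/185) = √(65371/185) = √12093635/185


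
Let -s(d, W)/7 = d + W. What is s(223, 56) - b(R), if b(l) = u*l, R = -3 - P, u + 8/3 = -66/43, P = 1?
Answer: -254105/129 ≈ -1969.8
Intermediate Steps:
s(d, W) = -7*W - 7*d (s(d, W) = -7*(d + W) = -7*(W + d) = -7*W - 7*d)
u = -542/129 (u = -8/3 - 66/43 = -542/129 ≈ -4.2016)
R = -4 (R = -3 - 1*1 = -3 - 1 = -4)
b(l) = -542*l/129
s(223, 56) - b(R) = (-7*56 - 7*223) - (-542)*(-4)/129 = (-392 - 1561) - 1*2168/129 = -1953 - 2168/129 = -254105/129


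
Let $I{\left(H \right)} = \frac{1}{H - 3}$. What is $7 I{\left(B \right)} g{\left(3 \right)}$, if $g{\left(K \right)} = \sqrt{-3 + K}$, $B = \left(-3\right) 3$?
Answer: $0$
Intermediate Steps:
$B = -9$
$I{\left(H \right)} = \frac{1}{-3 + H}$
$7 I{\left(B \right)} g{\left(3 \right)} = \frac{7}{-3 - 9} \sqrt{-3 + 3} = \frac{7}{-12} \sqrt{0} = 7 \left(- \frac{1}{12}\right) 0 = \left(- \frac{7}{12}\right) 0 = 0$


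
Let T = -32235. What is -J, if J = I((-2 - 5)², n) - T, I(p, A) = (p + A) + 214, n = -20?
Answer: -32478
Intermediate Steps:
I(p, A) = 214 + A + p (I(p, A) = (A + p) + 214 = 214 + A + p)
J = 32478 (J = (214 - 20 + (-2 - 5)²) - 1*(-32235) = (214 - 20 + (-7)²) + 32235 = (214 - 20 + 49) + 32235 = 243 + 32235 = 32478)
-J = -1*32478 = -32478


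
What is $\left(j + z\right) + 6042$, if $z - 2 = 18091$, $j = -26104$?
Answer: $-1969$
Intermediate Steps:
$z = 18093$ ($z = 2 + 18091 = 18093$)
$\left(j + z\right) + 6042 = \left(-26104 + 18093\right) + 6042 = -8011 + 6042 = -1969$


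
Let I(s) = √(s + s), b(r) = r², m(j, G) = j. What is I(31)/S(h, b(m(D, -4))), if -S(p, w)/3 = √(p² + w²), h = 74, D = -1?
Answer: -√339574/16431 ≈ -0.035465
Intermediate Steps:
I(s) = √2*√s (I(s) = √(2*s) = √2*√s)
S(p, w) = -3*√(p² + w²)
I(31)/S(h, b(m(D, -4))) = (√2*√31)/((-3*√(74² + ((-1)²)²))) = √62/((-3*√(5476 + 1²))) = √62/((-3*√(5476 + 1))) = √62/((-3*√5477)) = √62*(-√5477/16431) = -√339574/16431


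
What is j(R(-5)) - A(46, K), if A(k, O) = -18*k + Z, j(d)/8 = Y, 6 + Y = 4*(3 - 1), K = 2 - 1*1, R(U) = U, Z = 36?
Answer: 808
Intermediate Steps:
K = 1 (K = 2 - 1 = 1)
Y = 2 (Y = -6 + 4*(3 - 1) = -6 + 4*2 = -6 + 8 = 2)
j(d) = 16 (j(d) = 8*2 = 16)
A(k, O) = 36 - 18*k (A(k, O) = -18*k + 36 = 36 - 18*k)
j(R(-5)) - A(46, K) = 16 - (36 - 18*46) = 16 - (36 - 828) = 16 - 1*(-792) = 16 + 792 = 808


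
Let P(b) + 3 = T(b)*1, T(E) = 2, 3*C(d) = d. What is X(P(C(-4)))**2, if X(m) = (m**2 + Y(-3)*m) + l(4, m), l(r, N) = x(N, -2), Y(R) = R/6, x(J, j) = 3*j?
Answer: 81/4 ≈ 20.250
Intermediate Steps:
C(d) = d/3
Y(R) = R/6 (Y(R) = R*(1/6) = R/6)
l(r, N) = -6 (l(r, N) = 3*(-2) = -6)
P(b) = -1 (P(b) = -3 + 2*1 = -3 + 2 = -1)
X(m) = -6 + m**2 - m/2 (X(m) = (m**2 + ((1/6)*(-3))*m) - 6 = (m**2 - m/2) - 6 = -6 + m**2 - m/2)
X(P(C(-4)))**2 = (-6 + (-1)**2 - 1/2*(-1))**2 = (-6 + 1 + 1/2)**2 = (-9/2)**2 = 81/4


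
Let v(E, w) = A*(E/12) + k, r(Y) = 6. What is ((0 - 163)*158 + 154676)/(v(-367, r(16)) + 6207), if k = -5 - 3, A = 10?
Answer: 773532/35359 ≈ 21.877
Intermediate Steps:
k = -8
v(E, w) = -8 + 5*E/6 (v(E, w) = 10*(E/12) - 8 = 5*E/6 - 8 = -8 + 5*E/6)
((0 - 163)*158 + 154676)/(v(-367, r(16)) + 6207) = ((0 - 163)*158 + 154676)/((-8 + (⅚)*(-367)) + 6207) = (-163*158 + 154676)/((-8 - 1835/6) + 6207) = (-25754 + 154676)/(-1883/6 + 6207) = 128922/(35359/6) = 128922*(6/35359) = 773532/35359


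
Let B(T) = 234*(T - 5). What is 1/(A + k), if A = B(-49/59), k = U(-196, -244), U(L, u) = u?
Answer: -59/94892 ≈ -0.00062176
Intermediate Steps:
k = -244
B(T) = -1170 + 234*T (B(T) = 234*(-5 + T) = -1170 + 234*T)
A = -80496/59 (A = -1170 + 234*(-49/59) = -1170 - 11466/59 = -80496/59 ≈ -1364.3)
1/(A + k) = 1/(-80496/59 - 244) = 1/(-94892/59) = -59/94892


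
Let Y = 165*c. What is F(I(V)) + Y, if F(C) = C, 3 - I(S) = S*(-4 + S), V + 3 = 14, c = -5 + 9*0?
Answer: -899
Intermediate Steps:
c = -5 (c = -5 + 0 = -5)
V = 11 (V = -3 + 14 = 11)
I(S) = 3 - S*(-4 + S)
Y = -825 (Y = 165*(-5) = -825)
F(I(V)) + Y = (3 - 1*11**2 + 4*11) - 825 = (3 - 1*121 + 44) - 825 = (3 - 121 + 44) - 825 = -74 - 825 = -899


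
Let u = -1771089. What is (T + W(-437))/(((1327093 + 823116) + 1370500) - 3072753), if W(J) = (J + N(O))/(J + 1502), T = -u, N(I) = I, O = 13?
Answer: 1886209361/477073140 ≈ 3.9537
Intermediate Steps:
T = 1771089 (T = -1*(-1771089) = 1771089)
W(J) = (13 + J)/(1502 + J) (W(J) = (J + 13)/(J + 1502) = (13 + J)/(1502 + J))
(T + W(-437))/(((1327093 + 823116) + 1370500) - 3072753) = (1771089 + (13 - 437)/(1502 - 437))/(((1327093 + 823116) + 1370500) - 3072753) = (1771089 - 424/1065)/((2150209 + 1370500) - 3072753) = (1771089 + (1/1065)*(-424))/(3520709 - 3072753) = (1771089 - 424/1065)/447956 = (1886209361/1065)*(1/447956) = 1886209361/477073140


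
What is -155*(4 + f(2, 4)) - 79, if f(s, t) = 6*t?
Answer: -4419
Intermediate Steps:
-155*(4 + f(2, 4)) - 79 = -155*(4 + 6*4) - 79 = -155*(4 + 24) - 79 = -4340 - 79 = -4419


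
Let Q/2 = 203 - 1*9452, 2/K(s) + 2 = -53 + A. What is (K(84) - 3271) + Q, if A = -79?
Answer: -1458524/67 ≈ -21769.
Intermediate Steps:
K(s) = -1/67 (K(s) = 2/(-2 + (-53 - 79)) = 2/(-2 - 132) = 2/(-134) = 2*(-1/134) = -1/67)
Q = -18498 (Q = 2*(203 - 1*9452) = 2*(203 - 9452) = 2*(-9249) = -18498)
(K(84) - 3271) + Q = (-1/67 - 3271) - 18498 = -219158/67 - 18498 = -1458524/67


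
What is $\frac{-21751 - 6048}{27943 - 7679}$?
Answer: $- \frac{27799}{20264} \approx -1.3718$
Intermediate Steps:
$\frac{-21751 - 6048}{27943 - 7679} = - \frac{27799}{27943 - 7679} = - \frac{27799}{20264}$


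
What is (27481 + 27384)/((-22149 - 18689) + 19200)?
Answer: -54865/21638 ≈ -2.5356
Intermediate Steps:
(27481 + 27384)/((-22149 - 18689) + 19200) = 54865/(-40838 + 19200) = 54865/(-21638) = 54865*(-1/21638) = -54865/21638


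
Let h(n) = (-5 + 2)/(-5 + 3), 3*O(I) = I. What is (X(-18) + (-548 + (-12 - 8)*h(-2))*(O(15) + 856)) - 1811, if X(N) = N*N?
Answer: -499145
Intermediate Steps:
O(I) = I/3
h(n) = 3/2 (h(n) = -3/(-2) = -3*(-½) = 3/2)
X(N) = N²
(X(-18) + (-548 + (-12 - 8)*h(-2))*(O(15) + 856)) - 1811 = ((-18)² + (-548 + (-12 - 8)*(3/2))*((⅓)*15 + 856)) - 1811 = (324 + (-548 - 20*3/2)*(5 + 856)) - 1811 = (324 + (-548 - 30)*861) - 1811 = (324 - 578*861) - 1811 = (324 - 497658) - 1811 = -497334 - 1811 = -499145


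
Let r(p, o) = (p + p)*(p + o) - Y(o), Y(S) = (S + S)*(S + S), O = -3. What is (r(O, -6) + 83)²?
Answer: 49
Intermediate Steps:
Y(S) = 4*S² (Y(S) = (2*S)*(2*S) = 4*S²)
r(p, o) = -4*o² + 2*p*(o + p) (r(p, o) = (p + p)*(p + o) - 4*o² = (2*p)*(o + p) - 4*o² = 2*p*(o + p) - 4*o² = -4*o² + 2*p*(o + p))
(r(O, -6) + 83)² = ((-4*(-6)² + 2*(-3)² + 2*(-6)*(-3)) + 83)² = ((-4*36 + 2*9 + 36) + 83)² = ((-144 + 18 + 36) + 83)² = (-90 + 83)² = (-7)² = 49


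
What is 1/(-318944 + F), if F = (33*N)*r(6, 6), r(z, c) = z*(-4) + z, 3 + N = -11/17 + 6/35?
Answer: -595/188543288 ≈ -3.1558e-6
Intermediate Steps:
N = -2068/595 (N = -3 + (-11/17 + 6/35) = -3 - 283/595 = -2068/595 ≈ -3.4756)
r(z, c) = -3*z (r(z, c) = -4*z + z = -3*z)
F = 1228392/595 (F = (33*(-2068/595))*(-3*6) = -68244/595*(-18) = 1228392/595 ≈ 2064.5)
1/(-318944 + F) = 1/(-318944 + 1228392/595) = 1/(-188543288/595) = -595/188543288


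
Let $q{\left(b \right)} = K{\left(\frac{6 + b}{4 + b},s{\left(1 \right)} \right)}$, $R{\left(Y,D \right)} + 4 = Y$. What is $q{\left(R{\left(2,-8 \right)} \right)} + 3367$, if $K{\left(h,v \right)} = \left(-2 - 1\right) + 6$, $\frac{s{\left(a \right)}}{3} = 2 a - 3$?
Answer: $3370$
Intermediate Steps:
$s{\left(a \right)} = -9 + 6 a$ ($s{\left(a \right)} = 3 \left(2 a - 3\right) = 3 \left(-3 + 2 a\right) = -9 + 6 a$)
$K{\left(h,v \right)} = 3$ ($K{\left(h,v \right)} = -3 + 6 = 3$)
$R{\left(Y,D \right)} = -4 + Y$
$q{\left(b \right)} = 3$
$q{\left(R{\left(2,-8 \right)} \right)} + 3367 = 3 + 3367 = 3370$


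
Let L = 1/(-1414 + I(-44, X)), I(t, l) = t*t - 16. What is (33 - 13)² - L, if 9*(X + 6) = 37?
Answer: 202399/506 ≈ 400.00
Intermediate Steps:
X = -17/9 (X = -6 + (⅑)*37 = -6 + 37/9 = -17/9 ≈ -1.8889)
I(t, l) = -16 + t² (I(t, l) = t² - 16 = -16 + t²)
L = 1/506 (L = 1/(-1414 + (-16 + (-44)²)) = 1/(-1414 + (-16 + 1936)) = 1/(-1414 + 1920) = 1/506 ≈ 0.0019763)
(33 - 13)² - L = (33 - 13)² - 1*1/506 = 20² - 1/506 = 400 - 1/506 = 202399/506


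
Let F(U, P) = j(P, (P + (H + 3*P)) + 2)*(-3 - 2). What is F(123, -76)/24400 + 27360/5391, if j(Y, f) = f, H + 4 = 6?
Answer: 750745/146156 ≈ 5.1366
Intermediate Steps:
H = 2 (H = -4 + 6 = 2)
F(U, P) = -20 - 20*P (F(U, P) = ((P + (2 + 3*P)) + 2)*(-3 - 2) = ((2 + 4*P) + 2)*(-5) = (4 + 4*P)*(-5) = -20 - 20*P)
F(123, -76)/24400 + 27360/5391 = (-20 - 20*(-76))/24400 + 27360/5391 = (-20 + 1520)*(1/24400) + 27360*(1/5391) = 1500*(1/24400) + 3040/599 = 15/244 + 3040/599 = 750745/146156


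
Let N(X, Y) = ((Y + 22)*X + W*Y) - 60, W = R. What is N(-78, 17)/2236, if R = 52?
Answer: -1109/1118 ≈ -0.99195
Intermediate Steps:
W = 52
N(X, Y) = -60 + 52*Y + X*(22 + Y) (N(X, Y) = ((Y + 22)*X + 52*Y) - 60 = ((22 + Y)*X + 52*Y) - 60 = (X*(22 + Y) + 52*Y) - 60 = (52*Y + X*(22 + Y)) - 60 = -60 + 52*Y + X*(22 + Y))
N(-78, 17)/2236 = (-60 + 22*(-78) + 52*17 - 78*17)/2236 = (-60 - 1716 + 884 - 1326)*(1/2236) = -2218*1/2236 = -1109/1118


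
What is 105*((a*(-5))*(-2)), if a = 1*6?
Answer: 6300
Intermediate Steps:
a = 6
105*((a*(-5))*(-2)) = 105*((6*(-5))*(-2)) = 105*(-30*(-2)) = 105*60 = 6300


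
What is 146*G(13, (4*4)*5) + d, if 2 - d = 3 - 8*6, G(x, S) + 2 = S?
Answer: 11435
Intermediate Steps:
G(x, S) = -2 + S
d = 47 (d = 2 - (3 - 8*6) = 2 - (3 - 48) = 2 - 1*(-45) = 2 + 45 = 47)
146*G(13, (4*4)*5) + d = 146*(-2 + (4*4)*5) + 47 = 146*(-2 + 16*5) + 47 = 146*(-2 + 80) + 47 = 146*78 + 47 = 11388 + 47 = 11435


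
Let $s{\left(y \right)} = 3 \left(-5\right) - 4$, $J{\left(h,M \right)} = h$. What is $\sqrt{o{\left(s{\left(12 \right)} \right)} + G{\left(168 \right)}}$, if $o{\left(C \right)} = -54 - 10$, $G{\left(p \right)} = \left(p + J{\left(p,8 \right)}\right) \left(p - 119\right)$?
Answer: $20 \sqrt{41} \approx 128.06$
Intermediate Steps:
$G{\left(p \right)} = 2 p \left(-119 + p\right)$ ($G{\left(p \right)} = \left(p + p\right) \left(p - 119\right) = 2 p \left(-119 + p\right)$)
$s{\left(y \right)} = -19$ ($s{\left(y \right)} = -15 - 4 = -19$)
$o{\left(C \right)} = -64$ ($o{\left(C \right)} = -54 - 10 = -64$)
$\sqrt{o{\left(s{\left(12 \right)} \right)} + G{\left(168 \right)}} = \sqrt{-64 + 2 \cdot 168 \left(-119 + 168\right)} = \sqrt{-64 + 2 \cdot 168 \cdot 49} = \sqrt{-64 + 16464} = \sqrt{16400} = 20 \sqrt{41}$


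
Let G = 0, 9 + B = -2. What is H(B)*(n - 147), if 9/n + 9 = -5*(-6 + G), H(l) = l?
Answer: 11286/7 ≈ 1612.3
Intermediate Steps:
B = -11 (B = -9 - 2 = -11)
n = 3/7 (n = 9/(-9 - 5*(-6 + 0)) = 9/(-9 - 5*(-6)) = 9/(-9 + 30) = 9/21 = 9*(1/21) = 3/7 ≈ 0.42857)
H(B)*(n - 147) = -11*(3/7 - 147) = -11*(-1026/7) = 11286/7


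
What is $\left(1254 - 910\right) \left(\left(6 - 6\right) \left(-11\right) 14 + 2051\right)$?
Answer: $705544$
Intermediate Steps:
$\left(1254 - 910\right) \left(\left(6 - 6\right) \left(-11\right) 14 + 2051\right) = \left(1254 + \left(-989 + 79\right)\right) \left(0 \left(-11\right) 14 + 2051\right) = \left(1254 - 910\right) \left(0 \cdot 14 + 2051\right) = 344 \left(0 + 2051\right) = 344 \cdot 2051 = 705544$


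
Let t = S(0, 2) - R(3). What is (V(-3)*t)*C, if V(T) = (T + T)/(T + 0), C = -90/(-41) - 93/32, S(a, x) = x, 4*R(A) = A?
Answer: -4665/2624 ≈ -1.7778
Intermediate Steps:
R(A) = A/4
C = -933/1312 (C = -90*(-1/41) - 93*1/32 = 90/41 - 93/32 = -933/1312 ≈ -0.71113)
t = 5/4 (t = 2 - 3/4 = 2 - 1*¾ = 2 - ¾ = 5/4 ≈ 1.2500)
V(T) = 2 (V(T) = (2*T)/T = 2)
(V(-3)*t)*C = (2*(5/4))*(-933/1312) = (5/2)*(-933/1312) = -4665/2624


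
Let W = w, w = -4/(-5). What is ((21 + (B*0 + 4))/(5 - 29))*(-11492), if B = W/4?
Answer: 71825/6 ≈ 11971.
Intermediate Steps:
w = ⅘ (w = -4*(-⅕) = ⅘ ≈ 0.80000)
W = ⅘ ≈ 0.80000
B = ⅕ (B = (⅘)/4 = (⅘)*(¼) = ⅕ ≈ 0.20000)
((21 + (B*0 + 4))/(5 - 29))*(-11492) = ((21 + ((⅕)*0 + 4))/(5 - 29))*(-11492) = ((21 + (0 + 4))/(-24))*(-11492) = ((21 + 4)*(-1/24))*(-11492) = (25*(-1/24))*(-11492) = -25/24*(-11492) = 71825/6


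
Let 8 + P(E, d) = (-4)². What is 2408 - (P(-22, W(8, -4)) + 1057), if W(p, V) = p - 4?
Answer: 1343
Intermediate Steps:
W(p, V) = -4 + p
P(E, d) = 8 (P(E, d) = -8 + (-4)² = -8 + 16 = 8)
2408 - (P(-22, W(8, -4)) + 1057) = 2408 - (8 + 1057) = 2408 - 1*1065 = 2408 - 1065 = 1343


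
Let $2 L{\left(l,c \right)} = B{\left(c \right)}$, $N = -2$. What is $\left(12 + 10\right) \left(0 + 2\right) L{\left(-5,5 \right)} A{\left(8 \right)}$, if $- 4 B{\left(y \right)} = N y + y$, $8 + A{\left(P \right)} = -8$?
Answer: $-440$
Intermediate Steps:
$A{\left(P \right)} = -16$ ($A{\left(P \right)} = -8 - 8 = -16$)
$B{\left(y \right)} = \frac{y}{4}$ ($B{\left(y \right)} = - \frac{- 2 y + y}{4} = - \frac{\left(-1\right) y}{4} = \frac{y}{4}$)
$L{\left(l,c \right)} = \frac{c}{8}$ ($L{\left(l,c \right)} = \frac{\frac{1}{4} c}{2} = \frac{c}{8}$)
$\left(12 + 10\right) \left(0 + 2\right) L{\left(-5,5 \right)} A{\left(8 \right)} = \left(12 + 10\right) \left(0 + 2\right) \frac{1}{8} \cdot 5 \left(-16\right) = 22 \cdot 2 \cdot \frac{5}{8} \left(-16\right) = 22 \cdot \frac{5}{4} \left(-16\right) = \frac{55}{2} \left(-16\right) = -440$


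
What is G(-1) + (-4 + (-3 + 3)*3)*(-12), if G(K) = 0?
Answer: 48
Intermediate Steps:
G(-1) + (-4 + (-3 + 3)*3)*(-12) = 0 + (-4 + (-3 + 3)*3)*(-12) = 0 + (-4 + 0*3)*(-12) = 0 + (-4 + 0)*(-12) = 0 - 4*(-12) = 0 + 48 = 48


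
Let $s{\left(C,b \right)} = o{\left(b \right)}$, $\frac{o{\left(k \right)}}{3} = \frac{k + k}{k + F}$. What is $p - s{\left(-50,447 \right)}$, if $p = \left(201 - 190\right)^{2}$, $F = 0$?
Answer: $115$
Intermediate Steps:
$o{\left(k \right)} = 6$ ($o{\left(k \right)} = 3 \frac{k + k}{k + 0} = 3 \frac{2 k}{k} = 3 \cdot 2 = 6$)
$s{\left(C,b \right)} = 6$
$p = 121$ ($p = 11^{2} = 121$)
$p - s{\left(-50,447 \right)} = 121 - 6 = 115$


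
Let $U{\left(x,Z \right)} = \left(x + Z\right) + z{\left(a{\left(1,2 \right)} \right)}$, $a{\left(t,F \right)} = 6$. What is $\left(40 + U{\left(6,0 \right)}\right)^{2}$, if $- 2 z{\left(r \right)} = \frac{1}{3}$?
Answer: $\frac{75625}{36} \approx 2100.7$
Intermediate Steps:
$z{\left(r \right)} = - \frac{1}{6}$ ($z{\left(r \right)} = - \frac{1}{2 \cdot 3} = \left(- \frac{1}{2}\right) \frac{1}{3} = - \frac{1}{6}$)
$U{\left(x,Z \right)} = - \frac{1}{6} + Z + x$ ($U{\left(x,Z \right)} = \left(x + Z\right) - \frac{1}{6} = \left(Z + x\right) - \frac{1}{6} = - \frac{1}{6} + Z + x$)
$\left(40 + U{\left(6,0 \right)}\right)^{2} = \left(40 + \left(- \frac{1}{6} + 0 + 6\right)\right)^{2} = \left(40 + \frac{35}{6}\right)^{2} = \left(\frac{275}{6}\right)^{2} = \frac{75625}{36}$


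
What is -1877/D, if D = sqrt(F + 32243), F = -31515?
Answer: -1877*sqrt(182)/364 ≈ -69.566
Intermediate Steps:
D = 2*sqrt(182) (D = sqrt(-31515 + 32243) = sqrt(728) = 2*sqrt(182) ≈ 26.981)
-1877/D = -1877*sqrt(182)/364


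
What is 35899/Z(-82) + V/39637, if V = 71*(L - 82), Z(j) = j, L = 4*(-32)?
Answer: -1424151283/3250234 ≈ -438.17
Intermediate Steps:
L = -128
V = -14910 (V = 71*(-128 - 82) = 71*(-210) = -14910)
35899/Z(-82) + V/39637 = 35899/(-82) - 14910/39637 = 35899*(-1/82) - 14910*1/39637 = -35899/82 - 14910/39637 = -1424151283/3250234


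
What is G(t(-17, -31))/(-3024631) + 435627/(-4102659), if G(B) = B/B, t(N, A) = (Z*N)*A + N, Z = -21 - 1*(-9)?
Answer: -146401670144/1378781065981 ≈ -0.10618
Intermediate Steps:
Z = -12 (Z = -21 + 9 = -12)
t(N, A) = N - 12*A*N (t(N, A) = (-12*N)*A + N = -12*A*N + N = N - 12*A*N)
G(B) = 1
G(t(-17, -31))/(-3024631) + 435627/(-4102659) = 1/(-3024631) + 435627/(-4102659) = 1*(-1/3024631) + 435627*(-1/4102659) = -1/3024631 - 48403/455851 = -146401670144/1378781065981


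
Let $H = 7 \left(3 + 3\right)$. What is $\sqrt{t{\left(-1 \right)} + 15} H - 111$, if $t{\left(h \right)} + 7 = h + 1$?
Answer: $-111 + 84 \sqrt{2} \approx 7.7939$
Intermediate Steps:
$t{\left(h \right)} = -6 + h$ ($t{\left(h \right)} = -7 + \left(h + 1\right) = -7 + \left(1 + h\right) = -6 + h$)
$H = 42$ ($H = 7 \cdot 6 = 42$)
$\sqrt{t{\left(-1 \right)} + 15} H - 111 = \sqrt{\left(-6 - 1\right) + 15} \cdot 42 - 111 = \sqrt{-7 + 15} \cdot 42 - 111 = \sqrt{8} \cdot 42 - 111 = 2 \sqrt{2} \cdot 42 - 111 = 84 \sqrt{2} - 111 = -111 + 84 \sqrt{2}$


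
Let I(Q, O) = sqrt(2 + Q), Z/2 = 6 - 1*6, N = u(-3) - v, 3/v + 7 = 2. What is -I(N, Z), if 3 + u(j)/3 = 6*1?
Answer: -sqrt(290)/5 ≈ -3.4059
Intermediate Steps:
v = -3/5 (v = 3/(-7 + 2) = 3/(-5) = 3*(-1/5) = -3/5 ≈ -0.60000)
u(j) = 9 (u(j) = -9 + 3*(6*1) = -9 + 3*6 = -9 + 18 = 9)
N = 48/5 (N = 9 - 1*(-3/5) = 9 + 3/5 = 48/5 ≈ 9.6000)
Z = 0 (Z = 2*(6 - 1*6) = 2*(6 - 6) = 2*0 = 0)
-I(N, Z) = -sqrt(2 + 48/5) = -sqrt(58/5) = -sqrt(290)/5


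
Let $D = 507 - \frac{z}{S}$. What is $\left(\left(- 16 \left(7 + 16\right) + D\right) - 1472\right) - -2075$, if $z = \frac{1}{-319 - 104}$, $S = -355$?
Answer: $\frac{111422429}{150165} \approx 742.0$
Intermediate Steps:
$z = - \frac{1}{423}$ ($z = \frac{1}{-423} = - \frac{1}{423} \approx -0.0023641$)
$D = \frac{76133654}{150165}$ ($D = 507 - - \frac{1}{423 \left(-355\right)} = 507 - \left(- \frac{1}{423}\right) \left(- \frac{1}{355}\right) = 507 - \frac{1}{150165} = \frac{76133654}{150165} \approx 507.0$)
$\left(\left(- 16 \left(7 + 16\right) + D\right) - 1472\right) - -2075 = \left(\left(- 16 \left(7 + 16\right) + \frac{76133654}{150165}\right) - 1472\right) - -2075 = \left(\left(\left(-16\right) 23 + \frac{76133654}{150165}\right) - 1472\right) + 2075 = \left(\left(-368 + \frac{76133654}{150165}\right) - 1472\right) + 2075 = \left(\frac{20872934}{150165} - 1472\right) + 2075 = - \frac{200169946}{150165} + 2075 = \frac{111422429}{150165}$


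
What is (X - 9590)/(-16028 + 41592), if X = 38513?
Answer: 28923/25564 ≈ 1.1314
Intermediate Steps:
(X - 9590)/(-16028 + 41592) = (38513 - 9590)/(-16028 + 41592) = 28923/25564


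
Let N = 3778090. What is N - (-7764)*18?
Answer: 3917842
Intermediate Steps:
N - (-7764)*18 = 3778090 - (-7764)*18 = 3778090 - 1*(-139752) = 3778090 + 139752 = 3917842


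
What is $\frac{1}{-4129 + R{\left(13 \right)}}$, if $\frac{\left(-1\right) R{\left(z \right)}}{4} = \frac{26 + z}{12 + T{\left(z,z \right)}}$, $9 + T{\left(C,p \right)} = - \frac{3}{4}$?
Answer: $- \frac{3}{12595} \approx -0.00023819$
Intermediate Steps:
$T{\left(C,p \right)} = - \frac{39}{4}$ ($T{\left(C,p \right)} = -9 - \frac{3}{4} = - \frac{39}{4}$)
$R{\left(z \right)} = - \frac{416}{9} - \frac{16 z}{9}$ ($R{\left(z \right)} = - 4 \frac{26 + z}{12 - \frac{39}{4}} = - 4 \frac{26 + z}{\frac{9}{4}} = - 4 \left(26 + z\right) \frac{4}{9} = - 4 \left(\frac{104}{9} + \frac{4 z}{9}\right) = - \frac{416}{9} - \frac{16 z}{9}$)
$\frac{1}{-4129 + R{\left(13 \right)}} = \frac{1}{-4129 - \frac{208}{3}} = \frac{1}{- \frac{12595}{3}} = - \frac{3}{12595}$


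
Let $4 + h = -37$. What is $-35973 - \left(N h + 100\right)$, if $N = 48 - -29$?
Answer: $-32916$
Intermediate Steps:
$h = -41$ ($h = -4 - 37 = -41$)
$N = 77$ ($N = 48 + 29 = 77$)
$-35973 - \left(N h + 100\right) = -35973 - \left(77 \left(-41\right) + 100\right) = -35973 - \left(-3157 + 100\right) = -35973 - -3057 = -35973 + 3057 = -32916$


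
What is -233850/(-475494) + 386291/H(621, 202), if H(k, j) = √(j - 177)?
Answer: 30613370334/396245 ≈ 77259.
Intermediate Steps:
H(k, j) = √(-177 + j)
-233850/(-475494) + 386291/H(621, 202) = -233850/(-475494) + 386291/(√(-177 + 202)) = -233850*(-1/475494) + 386291/(√25) = 38975/79249 + 386291/5 = 30613370334/396245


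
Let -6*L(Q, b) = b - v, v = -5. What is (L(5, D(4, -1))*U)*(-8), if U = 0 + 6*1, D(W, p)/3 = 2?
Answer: 88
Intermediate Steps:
D(W, p) = 6 (D(W, p) = 3*2 = 6)
L(Q, b) = -⅚ - b/6 (L(Q, b) = -(b - 1*(-5))/6 = -(b + 5)/6 = -(5 + b)/6 = -⅚ - b/6)
U = 6 (U = 0 + 6 = 6)
(L(5, D(4, -1))*U)*(-8) = ((-⅚ - ⅙*6)*6)*(-8) = ((-⅚ - 1)*6)*(-8) = -11/6*6*(-8) = -11*(-8) = 88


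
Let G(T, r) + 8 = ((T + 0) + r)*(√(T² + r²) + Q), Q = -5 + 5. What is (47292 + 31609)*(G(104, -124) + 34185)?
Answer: 2696599477 - 6312080*√1637 ≈ 2.4412e+9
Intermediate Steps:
Q = 0
G(T, r) = -8 + √(T² + r²)*(T + r) (G(T, r) = -8 + ((T + 0) + r)*(√(T² + r²) + 0) = -8 + (T + r)*√(T² + r²) = -8 + √(T² + r²)*(T + r))
(47292 + 31609)*(G(104, -124) + 34185) = (47292 + 31609)*((-8 + 104*√(104² + (-124)²) - 124*√(104² + (-124)²)) + 34185) = 78901*((-8 + 104*√(10816 + 15376) - 124*√(10816 + 15376)) + 34185) = 78901*((-8 + 104*√26192 - 496*√1637) + 34185) = 78901*((-8 + 104*(4*√1637) - 496*√1637) + 34185) = 78901*((-8 + 416*√1637 - 496*√1637) + 34185) = 78901*((-8 - 80*√1637) + 34185) = 78901*(34177 - 80*√1637) = 2696599477 - 6312080*√1637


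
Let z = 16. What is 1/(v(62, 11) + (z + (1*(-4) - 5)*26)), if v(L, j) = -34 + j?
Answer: -1/241 ≈ -0.0041494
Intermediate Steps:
1/(v(62, 11) + (z + (1*(-4) - 5)*26)) = 1/((-34 + 11) + (16 + (1*(-4) - 5)*26)) = 1/(-23 + (16 + (-4 - 5)*26)) = 1/(-23 + (16 - 9*26)) = 1/(-23 + (16 - 234)) = 1/(-23 - 218) = 1/(-241) = -1/241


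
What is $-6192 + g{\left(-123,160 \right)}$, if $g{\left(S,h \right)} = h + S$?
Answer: $-6155$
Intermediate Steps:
$g{\left(S,h \right)} = S + h$
$-6192 + g{\left(-123,160 \right)} = -6192 + \left(-123 + 160\right) = -6192 + 37 = -6155$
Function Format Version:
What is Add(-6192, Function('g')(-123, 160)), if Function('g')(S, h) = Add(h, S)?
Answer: -6155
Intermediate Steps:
Function('g')(S, h) = Add(S, h)
Add(-6192, Function('g')(-123, 160)) = Add(-6192, Add(-123, 160)) = Add(-6192, 37) = -6155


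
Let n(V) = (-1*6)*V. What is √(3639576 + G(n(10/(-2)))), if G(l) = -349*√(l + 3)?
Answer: √(3639576 - 349*√33) ≈ 1907.2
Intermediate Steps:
n(V) = -6*V
G(l) = -349*√(3 + l)
√(3639576 + G(n(10/(-2)))) = √(3639576 - 349*√(3 - 60/(-2))) = √(3639576 - 349*√(3 - 60*(-1)/2)) = √(3639576 - 349*√(3 - 6*(-5))) = √(3639576 - 349*√(3 + 30)) = √(3639576 - 349*√33)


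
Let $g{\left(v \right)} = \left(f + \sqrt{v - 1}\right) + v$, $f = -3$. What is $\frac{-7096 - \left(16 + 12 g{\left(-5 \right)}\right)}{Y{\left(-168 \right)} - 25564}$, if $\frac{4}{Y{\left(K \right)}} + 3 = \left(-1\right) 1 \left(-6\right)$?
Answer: $\frac{2631}{9586} + \frac{9 i \sqrt{6}}{19172} \approx 0.27446 + 0.0011499 i$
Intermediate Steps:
$g{\left(v \right)} = -3 + v + \sqrt{-1 + v}$ ($g{\left(v \right)} = \left(-3 + \sqrt{v - 1}\right) + v = \left(-3 + \sqrt{-1 + v}\right) + v = -3 + v + \sqrt{-1 + v}$)
$Y{\left(K \right)} = \frac{4}{3}$ ($Y{\left(K \right)} = \frac{4}{-3 + \left(-1\right) 1 \left(-6\right)} = \frac{4}{-3 - -6} = \frac{4}{-3 + 6} = \frac{4}{3}$)
$\frac{-7096 - \left(16 + 12 g{\left(-5 \right)}\right)}{Y{\left(-168 \right)} - 25564} = \frac{-7096 - \left(16 + 12 \left(-3 - 5 + \sqrt{-1 - 5}\right)\right)}{\frac{4}{3} - 25564} = \frac{-7096 - \left(16 + 12 \left(-3 - 5 + \sqrt{-6}\right)\right)}{- \frac{76688}{3}} = \left(-7096 - \left(16 + 12 \left(-3 - 5 + i \sqrt{6}\right)\right)\right) \left(- \frac{3}{76688}\right) = \left(-7096 - \left(16 + 12 \left(-8 + i \sqrt{6}\right)\right)\right) \left(- \frac{3}{76688}\right) = \left(-7096 + \left(-16 + \left(96 - 12 i \sqrt{6}\right)\right)\right) \left(- \frac{3}{76688}\right) = \left(-7096 + \left(80 - 12 i \sqrt{6}\right)\right) \left(- \frac{3}{76688}\right) = \left(-7016 - 12 i \sqrt{6}\right) \left(- \frac{3}{76688}\right) = \frac{2631}{9586} + \frac{9 i \sqrt{6}}{19172}$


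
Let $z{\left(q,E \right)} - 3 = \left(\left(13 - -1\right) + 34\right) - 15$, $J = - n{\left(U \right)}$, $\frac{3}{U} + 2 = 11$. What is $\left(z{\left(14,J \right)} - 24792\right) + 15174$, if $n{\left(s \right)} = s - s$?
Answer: $-9582$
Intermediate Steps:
$U = \frac{1}{3}$ ($U = \frac{3}{-2 + 11} = \frac{3}{9} = 3 \cdot \frac{1}{9} = \frac{1}{3} \approx 0.33333$)
$n{\left(s \right)} = 0$
$J = 0$ ($J = \left(-1\right) 0 = 0$)
$z{\left(q,E \right)} = 36$ ($z{\left(q,E \right)} = 3 + \left(\left(\left(13 - -1\right) + 34\right) - 15\right) = 3 + \left(\left(\left(13 + 1\right) + 34\right) - 15\right) = 3 + \left(\left(14 + 34\right) - 15\right) = 3 + \left(48 - 15\right) = 3 + 33 = 36$)
$\left(z{\left(14,J \right)} - 24792\right) + 15174 = \left(36 - 24792\right) + 15174 = -24756 + 15174 = -9582$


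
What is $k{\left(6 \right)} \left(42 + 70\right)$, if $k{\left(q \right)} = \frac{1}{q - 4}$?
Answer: $56$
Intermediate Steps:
$k{\left(q \right)} = \frac{1}{-4 + q}$
$k{\left(6 \right)} \left(42 + 70\right) = \frac{42 + 70}{-4 + 6} = \frac{1}{2} \cdot 112 = 56$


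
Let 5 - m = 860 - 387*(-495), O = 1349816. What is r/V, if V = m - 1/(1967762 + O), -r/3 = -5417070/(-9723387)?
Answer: 17971552256460/2069034200262681169 ≈ 8.6860e-6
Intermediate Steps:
r = -5417070/3241129 (r = -(-16251210)/(-9723387) = -(-16251210)*(-1)/9723387 = -3*1805690/3241129 = -5417070/3241129 ≈ -1.6714)
m = -192420 (m = 5 - (860 - 387*(-495)) = 5 - (860 + 191565) = 5 - 1*192425 = 5 - 192425 = -192420)
V = -638368358761/3317578 (V = -192420 - 1/(1967762 + 1349816) = -192420 - 1/3317578 = -638368358761/3317578 ≈ -1.9242e+5)
r/V = -5417070/(3241129*(-638368358761/3317578)) = -5417070/3241129*(-3317578/638368358761) = 17971552256460/2069034200262681169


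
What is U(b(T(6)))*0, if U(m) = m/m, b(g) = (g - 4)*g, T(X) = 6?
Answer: 0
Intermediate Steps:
b(g) = g*(-4 + g) (b(g) = (-4 + g)*g = g*(-4 + g))
U(m) = 1
U(b(T(6)))*0 = 1*0 = 0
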